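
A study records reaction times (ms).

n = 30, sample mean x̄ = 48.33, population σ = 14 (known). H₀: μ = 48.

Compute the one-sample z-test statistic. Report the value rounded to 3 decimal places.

test statistic = 0.129

SE = σ/√n = 14/√30 = 2.5560
z = (x̄−μ₀)/SE = (48.33−48)/2.5560 = 0.1291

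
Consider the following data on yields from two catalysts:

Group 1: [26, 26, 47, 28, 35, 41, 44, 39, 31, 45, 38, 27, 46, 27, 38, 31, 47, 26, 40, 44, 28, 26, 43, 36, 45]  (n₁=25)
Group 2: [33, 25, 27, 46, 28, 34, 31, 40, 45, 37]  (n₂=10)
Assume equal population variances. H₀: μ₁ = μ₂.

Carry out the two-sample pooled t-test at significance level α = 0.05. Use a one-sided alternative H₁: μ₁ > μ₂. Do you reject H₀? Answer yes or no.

reject H₀: no

x̄₁=36.160, s₁=7.851, n₁=25
x̄₂=34.600, s₂=7.321, n₂=10
s_p² = [24·7.851² + 9·7.321²]/33 = 59.4473
SE = √(s_p²·(1/25+1/10)) = 2.8849
t = (36.160−34.600)/2.8849 = 0.5407
df = 33
p-value (one-sided, H₁ greater) = 0.29616
At α=0.05: p ≥ α → fail to reject H₀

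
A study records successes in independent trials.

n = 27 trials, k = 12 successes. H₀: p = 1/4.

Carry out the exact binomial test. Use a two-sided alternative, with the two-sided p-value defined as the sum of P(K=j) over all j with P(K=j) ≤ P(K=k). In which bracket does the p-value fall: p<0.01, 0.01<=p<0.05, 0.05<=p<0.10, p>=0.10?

Exact binomial: n=27, k=12, p₀=1/4=0.2500
P(X=j) = C(n,j)·p₀^j·(1−p₀)^(n−j); p = Σ P(X=j) over j with P(X=j) ≤ P(X=12)
p-value (two-sided) = 0.02586
→ bracket: 0.01<=p<0.05

p-value bracket: 0.01<=p<0.05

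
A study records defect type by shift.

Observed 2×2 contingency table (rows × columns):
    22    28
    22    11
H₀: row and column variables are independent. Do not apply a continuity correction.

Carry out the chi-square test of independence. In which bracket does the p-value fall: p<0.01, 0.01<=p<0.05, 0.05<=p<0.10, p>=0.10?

p-value bracket: 0.01<=p<0.05

Row totals [50, 33], col totals [44, 39], n=83
χ² = (22−26.51)²/26.51 + (28−23.49)²/23.49 + (22−17.49)²/17.49 + (11−15.51)²/15.51 = 4.1003
df = 1
p-value (upper-tail) = 0.04287
→ bracket: 0.01<=p<0.05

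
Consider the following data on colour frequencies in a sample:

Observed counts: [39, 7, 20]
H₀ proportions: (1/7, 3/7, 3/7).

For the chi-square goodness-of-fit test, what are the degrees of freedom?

df = k − 1 = 3 − 1 = 2

degrees of freedom = 2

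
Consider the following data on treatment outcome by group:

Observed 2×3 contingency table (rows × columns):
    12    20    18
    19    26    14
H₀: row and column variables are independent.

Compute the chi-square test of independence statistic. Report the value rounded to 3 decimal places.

Row totals [50, 59], col totals [31, 46, 32], n=109
χ² = (12−14.22)²/14.22 + (20−21.10)²/21.10 + (18−14.68)²/14.68 + (19−16.78)²/16.78 + (26−24.90)²/24.90 + (14−17.32)²/17.32 = 2.1347
df = 2

test statistic = 2.135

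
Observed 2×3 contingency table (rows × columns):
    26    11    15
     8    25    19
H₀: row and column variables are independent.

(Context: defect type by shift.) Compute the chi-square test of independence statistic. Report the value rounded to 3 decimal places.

Row totals [52, 52], col totals [34, 36, 34], n=104
χ² = (26−17.00)²/17.00 + (11−18.00)²/18.00 + (15−17.00)²/17.00 + (8−17.00)²/17.00 + (25−18.00)²/18.00 + (19−17.00)²/17.00 = 15.4444
df = 2

test statistic = 15.444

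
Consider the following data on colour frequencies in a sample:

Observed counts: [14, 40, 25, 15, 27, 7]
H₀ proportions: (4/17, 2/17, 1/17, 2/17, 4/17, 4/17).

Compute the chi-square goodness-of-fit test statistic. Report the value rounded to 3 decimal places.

n = 128; E_i = n·p_i = [30.12, 15.06, 7.53, 15.06, 30.12, 30.12]
χ² = (14−30.12)²/30.12 + (40−15.06)²/15.06 + (25−7.53)²/7.53 + (15−15.06)²/15.06 + (27−30.12)²/30.12 + (7−30.12)²/30.12 = 108.5391
df = 5

test statistic = 108.539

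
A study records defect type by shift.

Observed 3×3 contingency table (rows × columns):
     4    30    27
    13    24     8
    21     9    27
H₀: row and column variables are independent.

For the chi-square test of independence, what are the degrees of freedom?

df = (r−1)(c−1) = (3−1)·(3−1) = 4

degrees of freedom = 4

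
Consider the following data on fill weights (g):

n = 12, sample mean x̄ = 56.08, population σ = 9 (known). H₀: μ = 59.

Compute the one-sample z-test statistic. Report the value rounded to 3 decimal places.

SE = σ/√n = 9/√12 = 2.5981
z = (x̄−μ₀)/SE = (56.08−59)/2.5981 = -1.1239

test statistic = -1.124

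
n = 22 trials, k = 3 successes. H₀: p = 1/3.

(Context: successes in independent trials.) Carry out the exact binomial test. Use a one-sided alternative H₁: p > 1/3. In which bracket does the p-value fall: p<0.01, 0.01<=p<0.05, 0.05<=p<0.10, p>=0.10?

p-value bracket: p>=0.10

Exact binomial: n=22, k=3, p₀=1/3=0.3333
P(X≥3) from Σ C(n,i)·p₀^i·(1−p₀)^(n−i)
p-value (one-sided, H₁ greater) = 0.99068
→ bracket: p>=0.10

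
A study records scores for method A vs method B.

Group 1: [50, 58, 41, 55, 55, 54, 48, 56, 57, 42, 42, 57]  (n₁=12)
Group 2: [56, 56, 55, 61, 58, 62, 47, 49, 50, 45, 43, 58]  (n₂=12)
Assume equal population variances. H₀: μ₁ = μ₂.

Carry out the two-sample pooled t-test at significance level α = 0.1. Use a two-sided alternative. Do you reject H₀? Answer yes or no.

x̄₁=51.250, s₁=6.454, n₁=12
x̄₂=53.333, s₂=6.329, n₂=12
s_p² = [11·6.454² + 11·6.329²]/22 = 40.8598
SE = √(s_p²·(1/12+1/12)) = 2.6096
t = (51.250−53.333)/2.6096 = -0.7983
df = 22
p-value (two-sided) = 0.43321
At α=0.1: p ≥ α → fail to reject H₀

reject H₀: no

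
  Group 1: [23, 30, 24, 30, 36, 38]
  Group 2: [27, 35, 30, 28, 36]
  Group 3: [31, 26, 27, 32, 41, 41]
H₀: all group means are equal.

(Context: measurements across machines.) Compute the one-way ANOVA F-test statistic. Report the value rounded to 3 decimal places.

Group means [30.17, 31.20, 33.00], grand mean 31.471
SSB = Σnᵢ(x̄ᵢ−x̄)² = 24.602; SSW = ΣΣ(x−x̄ᵢ)² = 469.633
MSB = 24.602/2 = 12.3010; MSW = 469.633/14 = 33.5452
F = MSB/MSW = 0.3667
df = (2, 14)

test statistic = 0.367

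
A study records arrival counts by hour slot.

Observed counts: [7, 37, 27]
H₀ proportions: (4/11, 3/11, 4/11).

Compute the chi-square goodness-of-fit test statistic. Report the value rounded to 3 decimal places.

test statistic = 29.833

n = 71; E_i = n·p_i = [25.82, 19.36, 25.82]
χ² = (7−25.82)²/25.82 + (37−19.36)²/19.36 + (27−25.82)²/25.82 = 29.8333
df = 2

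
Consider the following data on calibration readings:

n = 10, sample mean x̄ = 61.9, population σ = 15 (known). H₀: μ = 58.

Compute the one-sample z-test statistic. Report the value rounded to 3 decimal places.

test statistic = 0.822

SE = σ/√n = 15/√10 = 4.7434
z = (x̄−μ₀)/SE = (61.9−58)/4.7434 = 0.8222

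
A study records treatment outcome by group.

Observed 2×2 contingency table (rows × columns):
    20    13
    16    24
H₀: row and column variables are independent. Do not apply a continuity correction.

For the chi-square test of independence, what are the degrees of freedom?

degrees of freedom = 1

df = (r−1)(c−1) = (2−1)·(2−1) = 1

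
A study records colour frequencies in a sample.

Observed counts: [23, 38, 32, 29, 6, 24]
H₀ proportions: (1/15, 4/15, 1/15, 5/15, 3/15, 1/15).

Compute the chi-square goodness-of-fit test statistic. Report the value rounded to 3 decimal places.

test statistic = 111.507

n = 152; E_i = n·p_i = [10.13, 40.53, 10.13, 50.67, 30.40, 10.13]
χ² = (23−10.13)²/10.13 + (38−40.53)²/40.53 + (32−10.13)²/10.13 + (29−50.67)²/50.67 + (6−30.40)²/30.40 + (24−10.13)²/10.13 = 111.5066
df = 5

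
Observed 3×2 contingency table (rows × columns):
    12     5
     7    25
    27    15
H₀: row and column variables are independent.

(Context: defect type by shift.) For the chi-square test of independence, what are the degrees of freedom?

df = (r−1)(c−1) = (3−1)·(2−1) = 2

degrees of freedom = 2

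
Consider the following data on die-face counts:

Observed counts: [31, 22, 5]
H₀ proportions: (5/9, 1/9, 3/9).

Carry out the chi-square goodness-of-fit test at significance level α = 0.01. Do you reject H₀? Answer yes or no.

n = 58; E_i = n·p_i = [32.22, 6.44, 19.33]
χ² = (31−32.22)²/32.22 + (22−6.44)²/6.44 + (5−19.33)²/19.33 = 48.2207
df = 2
p-value (upper-tail) = 0.00000
At α=0.01: p < α → reject H₀

reject H₀: yes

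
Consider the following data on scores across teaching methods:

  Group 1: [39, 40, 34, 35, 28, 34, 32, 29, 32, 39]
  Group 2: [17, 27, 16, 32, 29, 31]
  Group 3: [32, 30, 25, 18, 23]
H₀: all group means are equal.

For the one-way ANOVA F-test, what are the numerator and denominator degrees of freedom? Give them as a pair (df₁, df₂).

k = 3 groups, N = 21 total
df = (k−1, N−k) = (3−1, 21−3) = (2, 18)

degrees of freedom = [2, 18]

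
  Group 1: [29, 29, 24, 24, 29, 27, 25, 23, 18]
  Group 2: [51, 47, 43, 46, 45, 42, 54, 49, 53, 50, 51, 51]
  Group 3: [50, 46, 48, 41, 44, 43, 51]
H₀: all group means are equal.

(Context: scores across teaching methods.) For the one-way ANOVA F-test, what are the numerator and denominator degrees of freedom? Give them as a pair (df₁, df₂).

k = 3 groups, N = 28 total
df = (k−1, N−k) = (3−1, 28−3) = (2, 25)

degrees of freedom = [2, 25]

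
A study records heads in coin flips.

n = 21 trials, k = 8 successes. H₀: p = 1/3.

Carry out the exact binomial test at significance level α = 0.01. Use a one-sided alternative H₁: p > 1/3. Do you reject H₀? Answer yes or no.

Exact binomial: n=21, k=8, p₀=1/3=0.3333
P(X≥8) from Σ C(n,i)·p₀^i·(1−p₀)^(n−i)
p-value (one-sided, H₁ greater) = 0.39924
At α=0.01: p ≥ α → fail to reject H₀

reject H₀: no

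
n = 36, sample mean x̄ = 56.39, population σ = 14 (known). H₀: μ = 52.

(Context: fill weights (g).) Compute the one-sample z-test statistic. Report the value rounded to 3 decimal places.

test statistic = 1.881

SE = σ/√n = 14/√36 = 2.3333
z = (x̄−μ₀)/SE = (56.39−52)/2.3333 = 1.8814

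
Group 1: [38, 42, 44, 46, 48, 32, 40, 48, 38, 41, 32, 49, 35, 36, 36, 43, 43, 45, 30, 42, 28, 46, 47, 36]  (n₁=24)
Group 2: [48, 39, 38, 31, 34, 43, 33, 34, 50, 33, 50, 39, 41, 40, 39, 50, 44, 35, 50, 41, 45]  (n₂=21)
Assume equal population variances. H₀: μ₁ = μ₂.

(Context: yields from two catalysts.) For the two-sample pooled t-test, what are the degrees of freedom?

degrees of freedom = 43

df = n₁ + n₂ − 2 = 24 + 21 − 2 = 43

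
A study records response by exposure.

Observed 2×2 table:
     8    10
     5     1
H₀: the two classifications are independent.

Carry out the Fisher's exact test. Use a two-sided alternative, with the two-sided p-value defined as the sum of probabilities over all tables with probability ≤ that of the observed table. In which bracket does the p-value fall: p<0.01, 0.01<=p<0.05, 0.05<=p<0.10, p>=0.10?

p-value bracket: p>=0.10

Margins: r₁=18, r₂=6, c₁=13, c₂=11, n=24
p_obs = C(18,8)·C(6,5)/C(24,13); sum pmf over tables with pmf ≤ p_obs
p-value (two-sided) = 0.16599
→ bracket: p>=0.10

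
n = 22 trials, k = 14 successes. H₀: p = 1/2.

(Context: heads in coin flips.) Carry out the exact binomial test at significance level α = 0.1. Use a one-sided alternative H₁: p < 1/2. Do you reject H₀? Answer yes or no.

Exact binomial: n=22, k=14, p₀=1/2=0.5000
P(X≤14) from Σ C(n,i)·p₀^i·(1−p₀)^(n−i)
p-value (one-sided, H₁ less) = 0.93310
At α=0.1: p ≥ α → fail to reject H₀

reject H₀: no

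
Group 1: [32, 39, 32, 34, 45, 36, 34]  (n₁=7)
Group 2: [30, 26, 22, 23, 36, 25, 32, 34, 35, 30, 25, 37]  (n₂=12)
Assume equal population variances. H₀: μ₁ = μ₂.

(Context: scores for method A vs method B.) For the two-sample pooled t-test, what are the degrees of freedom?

df = n₁ + n₂ − 2 = 7 + 12 − 2 = 17

degrees of freedom = 17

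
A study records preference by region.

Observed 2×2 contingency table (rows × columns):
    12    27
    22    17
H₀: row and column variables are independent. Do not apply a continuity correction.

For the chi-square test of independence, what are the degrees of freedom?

df = (r−1)(c−1) = (2−1)·(2−1) = 1

degrees of freedom = 1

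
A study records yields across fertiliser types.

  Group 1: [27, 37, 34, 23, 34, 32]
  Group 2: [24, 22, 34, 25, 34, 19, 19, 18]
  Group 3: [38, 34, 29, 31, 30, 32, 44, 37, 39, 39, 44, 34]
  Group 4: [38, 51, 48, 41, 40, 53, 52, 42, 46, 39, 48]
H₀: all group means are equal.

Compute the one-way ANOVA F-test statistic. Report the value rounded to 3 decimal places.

Group means [31.17, 24.38, 35.92, 45.27], grand mean 35.432
SSB = Σnᵢ(x̄ᵢ−x̄)² = 2155.274; SSW = ΣΣ(x−x̄ᵢ)² = 1011.807
MSB = 2155.274/3 = 718.4248; MSW = 1011.807/33 = 30.6608
F = MSB/MSW = 23.4314
df = (3, 33)

test statistic = 23.431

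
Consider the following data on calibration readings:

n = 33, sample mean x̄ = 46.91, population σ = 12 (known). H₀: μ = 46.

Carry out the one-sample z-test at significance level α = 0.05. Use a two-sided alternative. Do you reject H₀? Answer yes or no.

SE = σ/√n = 12/√33 = 2.0889
z = (x̄−μ₀)/SE = (46.91−46)/2.0889 = 0.4356
p-value (two-sided) = 0.66311
At α=0.05: p ≥ α → fail to reject H₀

reject H₀: no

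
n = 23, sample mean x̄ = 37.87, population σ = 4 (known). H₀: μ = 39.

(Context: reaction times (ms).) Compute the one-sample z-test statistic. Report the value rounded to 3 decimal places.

SE = σ/√n = 4/√23 = 0.8341
z = (x̄−μ₀)/SE = (37.87−39)/0.8341 = -1.3548

test statistic = -1.355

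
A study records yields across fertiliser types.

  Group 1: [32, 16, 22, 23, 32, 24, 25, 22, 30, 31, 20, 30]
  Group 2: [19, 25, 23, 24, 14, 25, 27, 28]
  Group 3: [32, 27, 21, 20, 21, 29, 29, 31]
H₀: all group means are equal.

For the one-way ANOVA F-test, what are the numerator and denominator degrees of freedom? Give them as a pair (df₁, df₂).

k = 3 groups, N = 28 total
df = (k−1, N−k) = (3−1, 28−3) = (2, 25)

degrees of freedom = [2, 25]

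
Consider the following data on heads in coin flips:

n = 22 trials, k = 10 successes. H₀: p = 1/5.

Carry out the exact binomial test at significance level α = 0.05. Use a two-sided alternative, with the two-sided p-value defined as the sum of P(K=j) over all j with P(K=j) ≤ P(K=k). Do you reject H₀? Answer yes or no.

Exact binomial: n=22, k=10, p₀=1/5=0.2000
P(X=j) = C(n,j)·p₀^j·(1−p₀)^(n−j); p = Σ P(X=j) over j with P(X=j) ≤ P(X=10)
p-value (two-sided) = 0.00614
At α=0.05: p < α → reject H₀

reject H₀: yes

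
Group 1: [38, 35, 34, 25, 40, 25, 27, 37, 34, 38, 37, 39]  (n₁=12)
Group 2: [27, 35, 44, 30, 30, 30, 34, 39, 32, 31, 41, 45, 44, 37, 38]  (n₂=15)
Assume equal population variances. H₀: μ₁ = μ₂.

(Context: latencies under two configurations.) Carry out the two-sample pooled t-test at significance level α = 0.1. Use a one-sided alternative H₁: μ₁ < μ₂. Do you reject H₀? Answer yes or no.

x̄₁=34.083, s₁=5.418, n₁=12
x̄₂=35.800, s₂=5.870, n₂=15
s_p² = [11·5.418² + 14·5.870²]/25 = 32.2127
SE = √(s_p²·(1/12+1/15)) = 2.1982
t = (34.083−35.800)/2.1982 = -0.7810
df = 25
p-value (one-sided, H₁ less) = 0.22108
At α=0.1: p ≥ α → fail to reject H₀

reject H₀: no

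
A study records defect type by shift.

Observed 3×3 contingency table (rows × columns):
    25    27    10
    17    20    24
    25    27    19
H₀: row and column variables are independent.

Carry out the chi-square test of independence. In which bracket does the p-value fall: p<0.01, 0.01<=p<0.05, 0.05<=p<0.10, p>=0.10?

Row totals [62, 61, 71], col totals [67, 74, 53], n=194
χ² = (25−21.41)²/21.41 + (27−23.65)²/23.65 + (10−16.94)²/16.94 + (17−21.07)²/21.07 + (20−23.27)²/23.27 + (24−16.66)²/16.66 + (25−24.52)²/24.52 + (27−27.08)²/27.08 + (19−19.40)²/19.40 = 8.4082
df = 4
p-value (upper-tail) = 0.07772
→ bracket: 0.05<=p<0.10

p-value bracket: 0.05<=p<0.10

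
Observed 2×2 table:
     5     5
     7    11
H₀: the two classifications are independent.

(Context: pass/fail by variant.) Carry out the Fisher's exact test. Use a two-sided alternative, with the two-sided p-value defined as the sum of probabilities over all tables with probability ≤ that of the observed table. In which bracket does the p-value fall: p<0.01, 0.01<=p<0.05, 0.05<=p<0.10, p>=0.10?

p-value bracket: p>=0.10

Margins: r₁=10, r₂=18, c₁=12, c₂=16, n=28
p_obs = C(10,5)·C(18,7)/C(28,12); sum pmf over tables with pmf ≤ p_obs
p-value (two-sided) = 0.69794
→ bracket: p>=0.10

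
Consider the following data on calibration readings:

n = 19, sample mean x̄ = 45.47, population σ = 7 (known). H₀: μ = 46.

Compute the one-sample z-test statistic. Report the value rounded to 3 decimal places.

SE = σ/√n = 7/√19 = 1.6059
z = (x̄−μ₀)/SE = (45.47−46)/1.6059 = -0.3300

test statistic = -0.330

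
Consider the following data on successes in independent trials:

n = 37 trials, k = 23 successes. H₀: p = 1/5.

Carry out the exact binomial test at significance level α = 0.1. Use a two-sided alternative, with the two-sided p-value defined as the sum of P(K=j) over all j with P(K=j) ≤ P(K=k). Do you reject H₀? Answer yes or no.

reject H₀: yes

Exact binomial: n=37, k=23, p₀=1/5=0.2000
P(X=j) = C(n,j)·p₀^j·(1−p₀)^(n−j); p = Σ P(X=j) over j with P(X=j) ≤ P(X=23)
p-value (two-sided) = 0.00000
At α=0.1: p < α → reject H₀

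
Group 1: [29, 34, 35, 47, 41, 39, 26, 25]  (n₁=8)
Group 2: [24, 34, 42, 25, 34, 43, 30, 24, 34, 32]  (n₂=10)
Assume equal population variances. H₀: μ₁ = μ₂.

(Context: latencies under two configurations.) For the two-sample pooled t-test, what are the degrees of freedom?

df = n₁ + n₂ − 2 = 8 + 10 − 2 = 16

degrees of freedom = 16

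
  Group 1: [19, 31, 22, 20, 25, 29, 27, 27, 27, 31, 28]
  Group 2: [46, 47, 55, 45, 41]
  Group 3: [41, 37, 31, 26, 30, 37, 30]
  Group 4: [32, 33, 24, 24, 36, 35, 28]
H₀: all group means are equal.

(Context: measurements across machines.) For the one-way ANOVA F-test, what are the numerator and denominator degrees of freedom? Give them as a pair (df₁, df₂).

k = 4 groups, N = 30 total
df = (k−1, N−k) = (4−1, 30−4) = (3, 26)

degrees of freedom = [3, 26]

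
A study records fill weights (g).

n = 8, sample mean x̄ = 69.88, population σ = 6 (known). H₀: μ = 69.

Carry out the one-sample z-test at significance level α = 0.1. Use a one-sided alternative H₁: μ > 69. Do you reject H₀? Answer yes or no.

SE = σ/√n = 6/√8 = 2.1213
z = (x̄−μ₀)/SE = (69.88−69)/2.1213 = 0.4148
p-value (one-sided, H₁ greater) = 0.33913
At α=0.1: p ≥ α → fail to reject H₀

reject H₀: no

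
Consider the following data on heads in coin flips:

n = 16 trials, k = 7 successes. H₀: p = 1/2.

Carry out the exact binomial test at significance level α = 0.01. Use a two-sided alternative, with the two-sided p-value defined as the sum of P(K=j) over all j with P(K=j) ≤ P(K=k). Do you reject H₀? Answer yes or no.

Exact binomial: n=16, k=7, p₀=1/2=0.5000
P(X=j) = C(n,j)·p₀^j·(1−p₀)^(n−j); p = Σ P(X=j) over j with P(X=j) ≤ P(X=7)
p-value (two-sided) = 0.80362
At α=0.01: p ≥ α → fail to reject H₀

reject H₀: no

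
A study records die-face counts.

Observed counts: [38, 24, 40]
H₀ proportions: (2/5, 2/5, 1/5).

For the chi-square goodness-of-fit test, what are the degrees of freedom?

degrees of freedom = 2

df = k − 1 = 3 − 1 = 2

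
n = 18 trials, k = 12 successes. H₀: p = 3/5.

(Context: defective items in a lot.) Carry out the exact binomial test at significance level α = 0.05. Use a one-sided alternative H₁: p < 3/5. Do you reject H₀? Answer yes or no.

reject H₀: no

Exact binomial: n=18, k=12, p₀=3/5=0.6000
P(X≤12) from Σ C(n,i)·p₀^i·(1−p₀)^(n−i)
p-value (one-sided, H₁ less) = 0.79124
At α=0.05: p ≥ α → fail to reject H₀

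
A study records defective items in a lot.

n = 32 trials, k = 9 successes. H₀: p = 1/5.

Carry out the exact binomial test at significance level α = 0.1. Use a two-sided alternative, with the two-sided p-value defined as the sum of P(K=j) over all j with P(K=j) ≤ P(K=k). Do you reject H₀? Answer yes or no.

reject H₀: no

Exact binomial: n=32, k=9, p₀=1/5=0.2000
P(X=j) = C(n,j)·p₀^j·(1−p₀)^(n−j); p = Σ P(X=j) over j with P(X=j) ≤ P(X=9)
p-value (two-sided) = 0.26770
At α=0.1: p ≥ α → fail to reject H₀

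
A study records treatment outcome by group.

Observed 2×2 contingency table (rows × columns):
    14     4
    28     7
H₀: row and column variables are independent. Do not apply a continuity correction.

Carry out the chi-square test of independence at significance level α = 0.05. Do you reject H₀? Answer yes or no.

Row totals [18, 35], col totals [42, 11], n=53
χ² = (14−14.26)²/14.26 + (4−3.74)²/3.74 + (28−27.74)²/27.74 + (7−7.26)²/7.26 = 0.0357
df = 1
p-value (upper-tail) = 0.85016
At α=0.05: p ≥ α → fail to reject H₀

reject H₀: no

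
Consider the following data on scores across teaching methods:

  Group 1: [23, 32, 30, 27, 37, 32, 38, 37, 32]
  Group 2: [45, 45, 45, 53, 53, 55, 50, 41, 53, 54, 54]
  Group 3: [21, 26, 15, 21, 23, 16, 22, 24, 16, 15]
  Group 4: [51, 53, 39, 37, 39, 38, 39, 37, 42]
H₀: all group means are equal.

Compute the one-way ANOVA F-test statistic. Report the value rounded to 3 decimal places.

test statistic = 68.052

Group means [32.00, 49.82, 19.90, 41.67], grand mean 36.154
SSB = Σnᵢ(x̄ᵢ−x̄)² = 5124.541; SSW = ΣΣ(x−x̄ᵢ)² = 878.536
MSB = 5124.541/3 = 1708.1802; MSW = 878.536/35 = 25.1010
F = MSB/MSW = 68.0522
df = (3, 35)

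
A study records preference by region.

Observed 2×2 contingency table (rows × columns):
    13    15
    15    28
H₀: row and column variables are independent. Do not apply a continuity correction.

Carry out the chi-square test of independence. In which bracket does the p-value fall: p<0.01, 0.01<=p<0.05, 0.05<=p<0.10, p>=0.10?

Row totals [28, 43], col totals [28, 43], n=71
χ² = (13−11.04)²/11.04 + (15−16.96)²/16.96 + (15−16.96)²/16.96 + (28−26.04)²/26.04 = 0.9463
df = 1
p-value (upper-tail) = 0.33066
→ bracket: p>=0.10

p-value bracket: p>=0.10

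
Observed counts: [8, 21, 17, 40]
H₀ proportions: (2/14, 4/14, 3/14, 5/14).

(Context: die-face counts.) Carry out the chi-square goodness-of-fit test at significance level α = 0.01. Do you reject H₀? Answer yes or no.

n = 86; E_i = n·p_i = [12.29, 24.57, 18.43, 30.71]
χ² = (8−12.29)²/12.29 + (21−24.57)²/24.57 + (17−18.43)²/18.43 + (40−30.71)²/30.71 = 4.9322
df = 3
p-value (upper-tail) = 0.17683
At α=0.01: p ≥ α → fail to reject H₀

reject H₀: no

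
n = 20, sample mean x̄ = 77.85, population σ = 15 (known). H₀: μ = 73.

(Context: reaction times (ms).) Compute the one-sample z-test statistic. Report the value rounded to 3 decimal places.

test statistic = 1.446

SE = σ/√n = 15/√20 = 3.3541
z = (x̄−μ₀)/SE = (77.85−73)/3.3541 = 1.4460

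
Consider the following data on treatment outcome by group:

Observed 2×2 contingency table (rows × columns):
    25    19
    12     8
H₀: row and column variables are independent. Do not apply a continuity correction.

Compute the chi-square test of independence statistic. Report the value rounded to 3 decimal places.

Row totals [44, 20], col totals [37, 27], n=64
χ² = (25−25.44)²/25.44 + (19−18.56)²/18.56 + (12−11.56)²/11.56 + (8−8.44)²/8.44 = 0.0571
df = 1

test statistic = 0.057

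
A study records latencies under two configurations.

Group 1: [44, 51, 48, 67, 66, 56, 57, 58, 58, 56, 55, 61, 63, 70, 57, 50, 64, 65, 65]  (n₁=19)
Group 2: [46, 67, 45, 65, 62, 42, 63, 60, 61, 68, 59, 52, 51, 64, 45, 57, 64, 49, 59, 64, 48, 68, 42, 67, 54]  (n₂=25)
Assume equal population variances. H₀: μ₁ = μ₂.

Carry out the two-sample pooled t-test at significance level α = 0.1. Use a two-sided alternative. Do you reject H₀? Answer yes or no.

x̄₁=58.474, s₁=6.995, n₁=19
x̄₂=56.880, s₂=8.710, n₂=25
s_p² = [18·6.995² + 24·8.710²]/42 = 64.3185
SE = √(s_p²·(1/19+1/25)) = 2.4409
t = (58.474−56.880)/2.4409 = 0.6529
df = 42
p-value (two-sided) = 0.51737
At α=0.1: p ≥ α → fail to reject H₀

reject H₀: no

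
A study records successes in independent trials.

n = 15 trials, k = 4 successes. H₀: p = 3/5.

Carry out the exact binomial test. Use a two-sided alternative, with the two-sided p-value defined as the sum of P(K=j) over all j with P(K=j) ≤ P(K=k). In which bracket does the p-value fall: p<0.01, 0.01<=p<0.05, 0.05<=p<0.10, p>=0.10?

Exact binomial: n=15, k=4, p₀=3/5=0.6000
P(X=j) = C(n,j)·p₀^j·(1−p₀)^(n−j); p = Σ P(X=j) over j with P(X=j) ≤ P(X=4)
p-value (two-sided) = 0.01452
→ bracket: 0.01<=p<0.05

p-value bracket: 0.01<=p<0.05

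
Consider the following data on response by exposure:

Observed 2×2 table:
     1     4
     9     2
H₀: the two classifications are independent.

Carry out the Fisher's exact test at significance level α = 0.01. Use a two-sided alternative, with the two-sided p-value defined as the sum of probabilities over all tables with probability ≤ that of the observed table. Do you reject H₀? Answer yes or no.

Margins: r₁=5, r₂=11, c₁=10, c₂=6, n=16
p_obs = C(5,1)·C(11,9)/C(16,10); sum pmf over tables with pmf ≤ p_obs
p-value (two-sided) = 0.03571
At α=0.01: p ≥ α → fail to reject H₀

reject H₀: no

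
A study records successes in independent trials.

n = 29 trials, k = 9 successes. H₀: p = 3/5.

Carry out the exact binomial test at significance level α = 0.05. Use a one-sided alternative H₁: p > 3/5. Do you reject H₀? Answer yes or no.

reject H₀: no

Exact binomial: n=29, k=9, p₀=3/5=0.6000
P(X≥9) from Σ C(n,i)·p₀^i·(1−p₀)^(n−i)
p-value (one-sided, H₁ greater) = 0.99959
At α=0.05: p ≥ α → fail to reject H₀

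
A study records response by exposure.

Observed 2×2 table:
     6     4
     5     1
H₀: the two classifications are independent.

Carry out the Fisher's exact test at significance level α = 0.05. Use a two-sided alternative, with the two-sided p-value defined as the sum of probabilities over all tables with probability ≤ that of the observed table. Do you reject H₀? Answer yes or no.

reject H₀: no

Margins: r₁=10, r₂=6, c₁=11, c₂=5, n=16
p_obs = C(10,6)·C(6,5)/C(16,11); sum pmf over tables with pmf ≤ p_obs
p-value (two-sided) = 0.58791
At α=0.05: p ≥ α → fail to reject H₀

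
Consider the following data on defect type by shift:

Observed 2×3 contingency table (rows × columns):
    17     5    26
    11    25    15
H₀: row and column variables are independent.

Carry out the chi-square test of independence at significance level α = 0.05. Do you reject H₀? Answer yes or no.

reject H₀: yes

Row totals [48, 51], col totals [28, 30, 41], n=99
χ² = (17−13.58)²/13.58 + (5−14.55)²/14.55 + (26−19.88)²/19.88 + (11−14.42)²/14.42 + (25−15.45)²/15.45 + (15−21.12)²/21.12 = 17.4954
df = 2
p-value (upper-tail) = 0.00016
At α=0.05: p < α → reject H₀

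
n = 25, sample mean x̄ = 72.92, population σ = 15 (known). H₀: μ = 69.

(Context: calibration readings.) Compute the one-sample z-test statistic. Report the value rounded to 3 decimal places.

test statistic = 1.307

SE = σ/√n = 15/√25 = 3.0000
z = (x̄−μ₀)/SE = (72.92−69)/3.0000 = 1.3067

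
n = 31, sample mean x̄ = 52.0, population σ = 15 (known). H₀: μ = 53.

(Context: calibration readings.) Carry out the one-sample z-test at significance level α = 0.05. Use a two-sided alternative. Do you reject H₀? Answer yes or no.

SE = σ/√n = 15/√31 = 2.6941
z = (x̄−μ₀)/SE = (52.0−53)/2.6941 = -0.3712
p-value (two-sided) = 0.71050
At α=0.05: p ≥ α → fail to reject H₀

reject H₀: no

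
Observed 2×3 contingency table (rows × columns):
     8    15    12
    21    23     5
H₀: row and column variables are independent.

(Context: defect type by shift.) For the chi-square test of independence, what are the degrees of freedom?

df = (r−1)(c−1) = (2−1)·(3−1) = 2

degrees of freedom = 2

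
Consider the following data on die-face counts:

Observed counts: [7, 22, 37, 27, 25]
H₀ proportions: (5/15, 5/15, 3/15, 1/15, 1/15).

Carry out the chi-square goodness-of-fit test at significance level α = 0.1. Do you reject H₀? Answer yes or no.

reject H₀: yes

n = 118; E_i = n·p_i = [39.33, 39.33, 23.60, 7.87, 7.87]
χ² = (7−39.33)²/39.33 + (22−39.33)²/39.33 + (37−23.60)²/23.60 + (27−7.87)²/7.87 + (25−7.87)²/7.87 = 125.6780
df = 4
p-value (upper-tail) = 0.00000
At α=0.1: p < α → reject H₀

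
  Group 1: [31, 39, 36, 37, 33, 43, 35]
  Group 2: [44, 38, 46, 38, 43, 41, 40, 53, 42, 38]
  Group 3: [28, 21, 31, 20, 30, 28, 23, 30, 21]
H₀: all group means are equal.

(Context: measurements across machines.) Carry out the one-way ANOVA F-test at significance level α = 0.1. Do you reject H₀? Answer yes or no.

Group means [36.29, 42.30, 25.78], grand mean 34.962
SSB = Σnᵢ(x̄ᵢ−x̄)² = 1309.877; SSW = ΣΣ(x−x̄ᵢ)² = 447.084
MSB = 1309.877/2 = 654.9387; MSW = 447.084/23 = 19.4384
F = MSB/MSW = 33.6930
df = (2, 23)
p-value (upper-tail) = 0.00000
At α=0.1: p < α → reject H₀

reject H₀: yes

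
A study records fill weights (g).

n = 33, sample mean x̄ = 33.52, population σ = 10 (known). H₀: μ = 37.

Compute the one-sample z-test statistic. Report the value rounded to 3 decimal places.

SE = σ/√n = 10/√33 = 1.7408
z = (x̄−μ₀)/SE = (33.52−37)/1.7408 = -1.9991

test statistic = -1.999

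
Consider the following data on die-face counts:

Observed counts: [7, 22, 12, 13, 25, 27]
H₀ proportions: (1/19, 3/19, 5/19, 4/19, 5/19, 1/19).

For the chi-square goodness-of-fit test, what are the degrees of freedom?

df = k − 1 = 6 − 1 = 5

degrees of freedom = 5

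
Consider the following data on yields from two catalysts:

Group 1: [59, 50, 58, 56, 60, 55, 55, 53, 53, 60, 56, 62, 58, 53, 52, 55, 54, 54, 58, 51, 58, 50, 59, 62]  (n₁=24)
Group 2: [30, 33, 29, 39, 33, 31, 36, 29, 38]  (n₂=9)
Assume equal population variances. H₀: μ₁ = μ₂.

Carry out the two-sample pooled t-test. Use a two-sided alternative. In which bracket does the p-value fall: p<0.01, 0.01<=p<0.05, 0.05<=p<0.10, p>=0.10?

p-value bracket: p<0.01

x̄₁=55.875, s₁=3.542, n₁=24
x̄₂=33.111, s₂=3.790, n₂=9
s_p² = [23·3.542² + 8·3.790²]/31 = 13.0166
SE = √(s_p²·(1/24+1/9)) = 1.4102
t = (55.875−33.111)/1.4102 = 16.1424
df = 31
p-value (two-sided) = 0.00000
→ bracket: p<0.01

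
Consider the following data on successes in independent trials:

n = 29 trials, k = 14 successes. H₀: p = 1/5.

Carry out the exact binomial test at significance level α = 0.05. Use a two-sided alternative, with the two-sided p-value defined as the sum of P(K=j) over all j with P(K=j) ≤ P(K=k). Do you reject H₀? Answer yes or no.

reject H₀: yes

Exact binomial: n=29, k=14, p₀=1/5=0.2000
P(X=j) = C(n,j)·p₀^j·(1−p₀)^(n−j); p = Σ P(X=j) over j with P(X=j) ≤ P(X=14)
p-value (two-sided) = 0.00059
At α=0.05: p < α → reject H₀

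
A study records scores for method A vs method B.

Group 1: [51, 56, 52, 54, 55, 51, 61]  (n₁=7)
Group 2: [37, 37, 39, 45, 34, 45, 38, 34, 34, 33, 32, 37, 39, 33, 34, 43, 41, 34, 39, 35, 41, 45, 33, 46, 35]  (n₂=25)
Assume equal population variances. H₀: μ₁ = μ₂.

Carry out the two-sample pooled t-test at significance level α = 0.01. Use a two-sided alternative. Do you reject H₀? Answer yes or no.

x̄₁=54.286, s₁=3.546, n₁=7
x̄₂=37.720, s₂=4.411, n₂=25
s_p² = [6·3.546² + 24·4.411²]/30 = 18.0823
SE = √(s_p²·(1/7+1/25)) = 1.8184
t = (54.286−37.720)/1.8184 = 9.1102
df = 30
p-value (two-sided) = 0.00000
At α=0.01: p < α → reject H₀

reject H₀: yes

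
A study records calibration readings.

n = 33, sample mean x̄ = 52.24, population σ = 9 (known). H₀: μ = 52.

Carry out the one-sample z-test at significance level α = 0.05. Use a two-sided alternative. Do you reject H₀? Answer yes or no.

SE = σ/√n = 9/√33 = 1.5667
z = (x̄−μ₀)/SE = (52.24−52)/1.5667 = 0.1532
p-value (two-sided) = 0.87825
At α=0.05: p ≥ α → fail to reject H₀

reject H₀: no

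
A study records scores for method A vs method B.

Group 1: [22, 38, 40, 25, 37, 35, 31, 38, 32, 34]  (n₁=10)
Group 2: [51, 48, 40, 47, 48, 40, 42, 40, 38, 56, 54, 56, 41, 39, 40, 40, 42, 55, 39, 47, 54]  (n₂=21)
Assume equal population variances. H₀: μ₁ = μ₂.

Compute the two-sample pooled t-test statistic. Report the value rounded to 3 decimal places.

x̄₁=33.200, s₁=5.865, n₁=10
x̄₂=45.571, s₂=6.477, n₂=21
s_p² = [9·5.865² + 20·6.477²]/29 = 39.6118
SE = √(s_p²·(1/10+1/21)) = 2.4182
t = (33.200−45.571)/2.4182 = -5.1161
df = 29

test statistic = -5.116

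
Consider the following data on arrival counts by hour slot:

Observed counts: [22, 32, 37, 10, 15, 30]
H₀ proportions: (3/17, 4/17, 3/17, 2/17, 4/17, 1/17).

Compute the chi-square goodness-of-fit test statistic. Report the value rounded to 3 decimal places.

n = 146; E_i = n·p_i = [25.76, 34.35, 25.76, 17.18, 34.35, 8.59]
χ² = (22−25.76)²/25.76 + (32−34.35)²/34.35 + (37−25.76)²/25.76 + (10−17.18)²/17.18 + (15−34.35)²/34.35 + (30−8.59)²/8.59 = 72.8944
df = 5

test statistic = 72.894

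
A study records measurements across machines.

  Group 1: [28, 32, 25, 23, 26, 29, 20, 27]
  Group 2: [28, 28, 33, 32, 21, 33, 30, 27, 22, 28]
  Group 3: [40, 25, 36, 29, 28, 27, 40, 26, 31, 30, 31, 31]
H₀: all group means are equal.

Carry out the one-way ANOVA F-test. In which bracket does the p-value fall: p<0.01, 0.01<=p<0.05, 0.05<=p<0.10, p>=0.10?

p-value bracket: 0.05<=p<0.10

Group means [26.25, 28.20, 31.17], grand mean 28.867
SSB = Σnᵢ(x̄ᵢ−x̄)² = 122.700; SSW = ΣΣ(x−x̄ᵢ)² = 528.767
MSB = 122.700/2 = 61.3500; MSW = 528.767/27 = 19.5840
F = MSB/MSW = 3.1327
df = (2, 27)
p-value (upper-tail) = 0.05978
→ bracket: 0.05<=p<0.10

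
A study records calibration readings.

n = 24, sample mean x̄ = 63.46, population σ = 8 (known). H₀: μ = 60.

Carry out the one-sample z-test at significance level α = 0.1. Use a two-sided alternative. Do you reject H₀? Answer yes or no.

reject H₀: yes

SE = σ/√n = 8/√24 = 1.6330
z = (x̄−μ₀)/SE = (63.46−60)/1.6330 = 2.1188
p-value (two-sided) = 0.03411
At α=0.1: p < α → reject H₀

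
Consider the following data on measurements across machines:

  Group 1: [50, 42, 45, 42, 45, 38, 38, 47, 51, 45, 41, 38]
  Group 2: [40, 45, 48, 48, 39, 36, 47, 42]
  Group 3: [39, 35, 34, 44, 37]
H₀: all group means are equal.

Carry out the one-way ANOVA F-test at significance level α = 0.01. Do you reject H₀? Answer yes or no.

Group means [43.50, 43.12, 37.80], grand mean 42.240
SSB = Σnᵢ(x̄ᵢ−x̄)² = 123.885; SSW = ΣΣ(x−x̄ᵢ)² = 426.675
MSB = 123.885/2 = 61.9425; MSW = 426.675/22 = 19.3943
F = MSB/MSW = 3.1938
df = (2, 22)
p-value (upper-tail) = 0.06056
At α=0.01: p ≥ α → fail to reject H₀

reject H₀: no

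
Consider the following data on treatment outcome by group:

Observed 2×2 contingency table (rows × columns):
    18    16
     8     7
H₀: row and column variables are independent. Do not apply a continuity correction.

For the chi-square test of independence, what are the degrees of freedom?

degrees of freedom = 1

df = (r−1)(c−1) = (2−1)·(2−1) = 1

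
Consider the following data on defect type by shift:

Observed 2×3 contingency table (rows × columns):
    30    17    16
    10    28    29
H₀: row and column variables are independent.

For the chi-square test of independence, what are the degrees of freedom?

df = (r−1)(c−1) = (2−1)·(3−1) = 2

degrees of freedom = 2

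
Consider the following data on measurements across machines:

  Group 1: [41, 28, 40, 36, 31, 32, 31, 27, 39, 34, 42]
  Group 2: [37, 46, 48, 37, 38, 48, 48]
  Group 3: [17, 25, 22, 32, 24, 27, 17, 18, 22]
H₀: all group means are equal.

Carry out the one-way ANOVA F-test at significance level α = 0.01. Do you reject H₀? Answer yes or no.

Group means [34.64, 43.14, 22.67], grand mean 32.852
SSB = Σnᵢ(x̄ᵢ−x̄)² = 1710.005; SSW = ΣΣ(x−x̄ᵢ)² = 661.403
MSB = 1710.005/2 = 855.0024; MSW = 661.403/24 = 27.5584
F = MSB/MSW = 31.0251
df = (2, 24)
p-value (upper-tail) = 0.00000
At α=0.01: p < α → reject H₀

reject H₀: yes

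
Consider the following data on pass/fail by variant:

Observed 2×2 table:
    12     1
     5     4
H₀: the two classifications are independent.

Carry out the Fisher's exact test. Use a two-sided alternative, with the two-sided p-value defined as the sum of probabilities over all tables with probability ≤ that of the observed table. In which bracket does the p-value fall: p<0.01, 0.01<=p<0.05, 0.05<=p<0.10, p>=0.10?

p-value bracket: p>=0.10

Margins: r₁=13, r₂=9, c₁=17, c₂=5, n=22
p_obs = C(13,12)·C(9,5)/C(22,17); sum pmf over tables with pmf ≤ p_obs
p-value (two-sided) = 0.11586
→ bracket: p>=0.10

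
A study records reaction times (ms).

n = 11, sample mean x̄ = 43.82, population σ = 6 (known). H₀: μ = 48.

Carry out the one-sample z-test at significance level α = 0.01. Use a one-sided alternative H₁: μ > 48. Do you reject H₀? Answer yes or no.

reject H₀: no

SE = σ/√n = 6/√11 = 1.8091
z = (x̄−μ₀)/SE = (43.82−48)/1.8091 = -2.3106
p-value (one-sided, H₁ greater) = 0.98957
At α=0.01: p ≥ α → fail to reject H₀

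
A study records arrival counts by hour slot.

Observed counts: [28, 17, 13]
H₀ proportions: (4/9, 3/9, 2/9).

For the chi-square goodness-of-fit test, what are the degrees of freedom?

df = k − 1 = 3 − 1 = 2

degrees of freedom = 2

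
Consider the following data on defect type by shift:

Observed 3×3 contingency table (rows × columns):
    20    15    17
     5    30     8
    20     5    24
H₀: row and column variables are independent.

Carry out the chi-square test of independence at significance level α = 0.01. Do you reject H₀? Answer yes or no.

reject H₀: yes

Row totals [52, 43, 49], col totals [45, 50, 49], n=144
χ² = (20−16.25)²/16.25 + (15−18.06)²/18.06 + (17−17.69)²/17.69 + (5−13.44)²/13.44 + (30−14.93)²/14.93 + (8−14.63)²/14.63 + (20−15.31)²/15.31 + (5−17.01)²/17.01 + (24−16.67)²/16.67 = 38.0607
df = 4
p-value (upper-tail) = 0.00000
At α=0.01: p < α → reject H₀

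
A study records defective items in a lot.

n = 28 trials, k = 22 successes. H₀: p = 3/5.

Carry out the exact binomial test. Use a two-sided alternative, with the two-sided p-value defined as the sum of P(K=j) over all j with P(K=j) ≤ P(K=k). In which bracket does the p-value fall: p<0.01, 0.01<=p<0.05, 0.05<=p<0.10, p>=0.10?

p-value bracket: 0.05<=p<0.10

Exact binomial: n=28, k=22, p₀=3/5=0.6000
P(X=j) = C(n,j)·p₀^j·(1−p₀)^(n−j); p = Σ P(X=j) over j with P(X=j) ≤ P(X=22)
p-value (two-sided) = 0.05296
→ bracket: 0.05<=p<0.10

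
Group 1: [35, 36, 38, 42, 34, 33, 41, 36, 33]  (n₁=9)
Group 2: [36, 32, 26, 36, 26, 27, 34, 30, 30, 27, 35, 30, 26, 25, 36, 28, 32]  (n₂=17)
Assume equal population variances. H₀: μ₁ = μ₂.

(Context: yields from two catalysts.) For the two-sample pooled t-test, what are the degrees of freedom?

degrees of freedom = 24

df = n₁ + n₂ − 2 = 9 + 17 − 2 = 24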